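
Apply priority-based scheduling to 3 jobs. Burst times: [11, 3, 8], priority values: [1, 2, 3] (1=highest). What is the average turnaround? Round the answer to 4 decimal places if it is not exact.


Sort by priority (ascending = highest first):
Order: [(1, 11), (2, 3), (3, 8)]
Completion times:
  Priority 1, burst=11, C=11
  Priority 2, burst=3, C=14
  Priority 3, burst=8, C=22
Average turnaround = 47/3 = 15.6667

15.6667


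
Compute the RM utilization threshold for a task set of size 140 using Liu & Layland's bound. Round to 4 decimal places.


Compute 2^(1/140) = 1.0049633280
Subtract 1: 1.0049633280 - 1 = 0.0049633280
Multiply by n: 140 * 0.0049633280 = 0.6948659200
Round to 4 dp: 0.6949

0.6949


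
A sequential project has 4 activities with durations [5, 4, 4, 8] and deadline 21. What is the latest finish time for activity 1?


LF(activity 1) = deadline - sum of successor durations
Successors: activities 2 through 4 with durations [4, 4, 8]
Sum of successor durations = 16
LF = 21 - 16 = 5

5


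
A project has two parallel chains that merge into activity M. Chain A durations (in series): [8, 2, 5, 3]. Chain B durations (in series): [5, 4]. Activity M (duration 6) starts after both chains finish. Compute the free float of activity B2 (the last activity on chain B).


ES(B2) = sum of predecessors on chain B = 5
EF(B2) = ES + duration = 5 + 4 = 9
Successor of B2 is M. ES(M) = max(sum(A), sum(B)) = max(18, 9) = 18
Free float = ES(successor) - EF(current) = 18 - 9 = 9

9


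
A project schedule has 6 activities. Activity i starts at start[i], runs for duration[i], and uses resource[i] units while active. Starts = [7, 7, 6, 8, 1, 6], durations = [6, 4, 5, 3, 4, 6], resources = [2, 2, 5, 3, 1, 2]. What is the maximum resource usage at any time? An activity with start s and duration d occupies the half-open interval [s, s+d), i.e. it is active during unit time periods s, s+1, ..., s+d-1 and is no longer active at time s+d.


Each activity i is active on [start_i, start_i + duration_i).
Compute total resource usage per time slot:
  t=0: active resources = [], total = 0
  t=1: active resources = [1], total = 1
  t=2: active resources = [1], total = 1
  t=3: active resources = [1], total = 1
  t=4: active resources = [1], total = 1
  t=5: active resources = [], total = 0
  t=6: active resources = [5, 2], total = 7
  t=7: active resources = [2, 2, 5, 2], total = 11
  t=8: active resources = [2, 2, 5, 3, 2], total = 14
  t=9: active resources = [2, 2, 5, 3, 2], total = 14
  t=10: active resources = [2, 2, 5, 3, 2], total = 14
  t=11: active resources = [2, 2], total = 4
  t=12: active resources = [2], total = 2
Peak resource demand = 14

14


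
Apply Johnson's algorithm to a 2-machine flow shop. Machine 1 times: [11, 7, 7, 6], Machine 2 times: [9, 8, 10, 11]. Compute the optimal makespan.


Apply Johnson's rule:
  Group 1 (a <= b): [(4, 6, 11), (2, 7, 8), (3, 7, 10)]
  Group 2 (a > b): [(1, 11, 9)]
Optimal job order: [4, 2, 3, 1]
Schedule:
  Job 4: M1 done at 6, M2 done at 17
  Job 2: M1 done at 13, M2 done at 25
  Job 3: M1 done at 20, M2 done at 35
  Job 1: M1 done at 31, M2 done at 44
Makespan = 44

44


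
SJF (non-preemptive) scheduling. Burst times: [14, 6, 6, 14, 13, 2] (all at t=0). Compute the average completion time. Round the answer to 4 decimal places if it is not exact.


SJF order (ascending): [2, 6, 6, 13, 14, 14]
Completion times:
  Job 1: burst=2, C=2
  Job 2: burst=6, C=8
  Job 3: burst=6, C=14
  Job 4: burst=13, C=27
  Job 5: burst=14, C=41
  Job 6: burst=14, C=55
Average completion = 147/6 = 24.5

24.5


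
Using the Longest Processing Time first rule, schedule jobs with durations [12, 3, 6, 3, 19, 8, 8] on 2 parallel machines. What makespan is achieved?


Sort jobs in decreasing order (LPT): [19, 12, 8, 8, 6, 3, 3]
Assign each job to the least loaded machine:
  Machine 1: jobs [19, 8, 3], load = 30
  Machine 2: jobs [12, 8, 6, 3], load = 29
Makespan = max load = 30

30


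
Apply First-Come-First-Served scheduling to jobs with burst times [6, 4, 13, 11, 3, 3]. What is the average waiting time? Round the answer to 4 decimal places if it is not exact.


FCFS order (as given): [6, 4, 13, 11, 3, 3]
Waiting times:
  Job 1: wait = 0
  Job 2: wait = 6
  Job 3: wait = 10
  Job 4: wait = 23
  Job 5: wait = 34
  Job 6: wait = 37
Sum of waiting times = 110
Average waiting time = 110/6 = 18.3333

18.3333


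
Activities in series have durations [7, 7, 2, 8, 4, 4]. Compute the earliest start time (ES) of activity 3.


Activity 3 starts after activities 1 through 2 complete.
Predecessor durations: [7, 7]
ES = 7 + 7 = 14

14


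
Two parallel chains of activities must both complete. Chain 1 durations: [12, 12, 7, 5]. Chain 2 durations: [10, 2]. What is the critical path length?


Path A total = 12 + 12 + 7 + 5 = 36
Path B total = 10 + 2 = 12
Critical path = longest path = max(36, 12) = 36

36


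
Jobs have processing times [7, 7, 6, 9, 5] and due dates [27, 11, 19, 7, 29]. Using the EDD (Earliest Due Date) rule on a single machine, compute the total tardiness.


Sort by due date (EDD order): [(9, 7), (7, 11), (6, 19), (7, 27), (5, 29)]
Compute completion times and tardiness:
  Job 1: p=9, d=7, C=9, tardiness=max(0,9-7)=2
  Job 2: p=7, d=11, C=16, tardiness=max(0,16-11)=5
  Job 3: p=6, d=19, C=22, tardiness=max(0,22-19)=3
  Job 4: p=7, d=27, C=29, tardiness=max(0,29-27)=2
  Job 5: p=5, d=29, C=34, tardiness=max(0,34-29)=5
Total tardiness = 17

17


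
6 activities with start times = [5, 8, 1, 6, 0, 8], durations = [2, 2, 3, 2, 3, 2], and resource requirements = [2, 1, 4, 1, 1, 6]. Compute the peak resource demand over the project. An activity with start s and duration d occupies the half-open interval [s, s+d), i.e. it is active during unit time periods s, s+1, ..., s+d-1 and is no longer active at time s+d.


Each activity i is active on [start_i, start_i + duration_i).
Compute total resource usage per time slot:
  t=0: active resources = [1], total = 1
  t=1: active resources = [4, 1], total = 5
  t=2: active resources = [4, 1], total = 5
  t=3: active resources = [4], total = 4
  t=4: active resources = [], total = 0
  t=5: active resources = [2], total = 2
  t=6: active resources = [2, 1], total = 3
  t=7: active resources = [1], total = 1
  t=8: active resources = [1, 6], total = 7
  t=9: active resources = [1, 6], total = 7
Peak resource demand = 7

7


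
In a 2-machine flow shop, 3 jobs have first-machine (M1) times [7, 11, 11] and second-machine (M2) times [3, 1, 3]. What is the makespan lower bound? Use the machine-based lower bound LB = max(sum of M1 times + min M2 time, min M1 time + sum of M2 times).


LB1 = sum(M1 times) + min(M2 times) = 29 + 1 = 30
LB2 = min(M1 times) + sum(M2 times) = 7 + 7 = 14
Lower bound = max(LB1, LB2) = max(30, 14) = 30

30


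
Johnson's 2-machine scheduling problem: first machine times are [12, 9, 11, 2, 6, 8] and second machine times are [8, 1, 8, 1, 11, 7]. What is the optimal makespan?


Apply Johnson's rule:
  Group 1 (a <= b): [(5, 6, 11)]
  Group 2 (a > b): [(1, 12, 8), (3, 11, 8), (6, 8, 7), (2, 9, 1), (4, 2, 1)]
Optimal job order: [5, 1, 3, 6, 2, 4]
Schedule:
  Job 5: M1 done at 6, M2 done at 17
  Job 1: M1 done at 18, M2 done at 26
  Job 3: M1 done at 29, M2 done at 37
  Job 6: M1 done at 37, M2 done at 44
  Job 2: M1 done at 46, M2 done at 47
  Job 4: M1 done at 48, M2 done at 49
Makespan = 49

49


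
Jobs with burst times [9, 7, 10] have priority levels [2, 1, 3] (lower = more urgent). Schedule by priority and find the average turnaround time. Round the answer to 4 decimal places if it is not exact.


Sort by priority (ascending = highest first):
Order: [(1, 7), (2, 9), (3, 10)]
Completion times:
  Priority 1, burst=7, C=7
  Priority 2, burst=9, C=16
  Priority 3, burst=10, C=26
Average turnaround = 49/3 = 16.3333

16.3333


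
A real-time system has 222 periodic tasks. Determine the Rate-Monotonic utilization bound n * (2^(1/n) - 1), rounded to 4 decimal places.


Compute 2^(1/222) = 1.0031271640
Subtract 1: 1.0031271640 - 1 = 0.0031271640
Multiply by n: 222 * 0.0031271640 = 0.6942304080
Round to 4 dp: 0.6942

0.6942


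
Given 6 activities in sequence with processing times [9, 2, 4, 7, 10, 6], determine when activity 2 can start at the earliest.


Activity 2 starts after activities 1 through 1 complete.
Predecessor durations: [9]
ES = 9 = 9

9


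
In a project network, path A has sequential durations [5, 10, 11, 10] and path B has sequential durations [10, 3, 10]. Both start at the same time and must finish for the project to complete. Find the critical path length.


Path A total = 5 + 10 + 11 + 10 = 36
Path B total = 10 + 3 + 10 = 23
Critical path = longest path = max(36, 23) = 36

36


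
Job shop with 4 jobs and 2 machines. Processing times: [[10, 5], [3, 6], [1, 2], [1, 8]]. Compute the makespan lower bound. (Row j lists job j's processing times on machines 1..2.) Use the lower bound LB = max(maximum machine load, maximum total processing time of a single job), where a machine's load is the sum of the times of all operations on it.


Machine loads:
  Machine 1: 10 + 3 + 1 + 1 = 15
  Machine 2: 5 + 6 + 2 + 8 = 21
Max machine load = 21
Job totals:
  Job 1: 15
  Job 2: 9
  Job 3: 3
  Job 4: 9
Max job total = 15
Lower bound = max(21, 15) = 21

21


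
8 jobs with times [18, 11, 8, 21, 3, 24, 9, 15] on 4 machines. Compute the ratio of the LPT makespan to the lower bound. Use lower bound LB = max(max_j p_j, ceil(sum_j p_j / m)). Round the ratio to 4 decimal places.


LPT order: [24, 21, 18, 15, 11, 9, 8, 3]
Machine loads after assignment: [27, 29, 27, 26]
LPT makespan = 29
Lower bound = max(max_job, ceil(total/4)) = max(24, 28) = 28
Ratio = 29 / 28 = 1.0357

1.0357


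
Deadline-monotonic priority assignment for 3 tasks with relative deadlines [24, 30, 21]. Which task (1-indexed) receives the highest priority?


Sort tasks by relative deadline (ascending):
  Task 3: deadline = 21
  Task 1: deadline = 24
  Task 2: deadline = 30
Priority order (highest first): [3, 1, 2]
Highest priority task = 3

3


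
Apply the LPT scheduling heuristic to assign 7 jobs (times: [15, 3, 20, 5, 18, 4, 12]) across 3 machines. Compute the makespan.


Sort jobs in decreasing order (LPT): [20, 18, 15, 12, 5, 4, 3]
Assign each job to the least loaded machine:
  Machine 1: jobs [20, 4], load = 24
  Machine 2: jobs [18, 5, 3], load = 26
  Machine 3: jobs [15, 12], load = 27
Makespan = max load = 27

27


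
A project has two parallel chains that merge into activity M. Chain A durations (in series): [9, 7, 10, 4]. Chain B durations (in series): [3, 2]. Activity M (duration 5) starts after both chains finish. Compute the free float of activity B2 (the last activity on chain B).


ES(B2) = sum of predecessors on chain B = 3
EF(B2) = ES + duration = 3 + 2 = 5
Successor of B2 is M. ES(M) = max(sum(A), sum(B)) = max(30, 5) = 30
Free float = ES(successor) - EF(current) = 30 - 5 = 25

25


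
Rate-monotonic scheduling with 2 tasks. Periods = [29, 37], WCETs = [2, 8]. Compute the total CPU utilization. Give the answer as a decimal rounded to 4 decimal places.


Compute individual utilizations (exact fractions):
  Task 1: C/T = 2/29 (approx. 0.069)
  Task 2: C/T = 8/37 (approx. 0.2162)
Total utilization U = 2/29 + 8/37 = 306/1073
Rounded to 4 decimal places: U = 0.2852
RM (Liu & Layland) bound for 2 tasks = 0.828427; compare with U = 306/1073 (approx. 0.285182)
U <= bound, so schedulable by RM sufficient condition.

0.2852


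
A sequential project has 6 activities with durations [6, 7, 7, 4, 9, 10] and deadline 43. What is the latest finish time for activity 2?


LF(activity 2) = deadline - sum of successor durations
Successors: activities 3 through 6 with durations [7, 4, 9, 10]
Sum of successor durations = 30
LF = 43 - 30 = 13

13


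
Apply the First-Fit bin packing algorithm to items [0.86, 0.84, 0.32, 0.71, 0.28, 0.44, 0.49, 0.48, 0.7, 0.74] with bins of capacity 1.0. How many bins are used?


Place items sequentially using First-Fit:
  Item 0.86 -> new Bin 1
  Item 0.84 -> new Bin 2
  Item 0.32 -> new Bin 3
  Item 0.71 -> new Bin 4
  Item 0.28 -> Bin 3 (now 0.6)
  Item 0.44 -> new Bin 5
  Item 0.49 -> Bin 5 (now 0.93)
  Item 0.48 -> new Bin 6
  Item 0.7 -> new Bin 7
  Item 0.74 -> new Bin 8
Total bins used = 8

8


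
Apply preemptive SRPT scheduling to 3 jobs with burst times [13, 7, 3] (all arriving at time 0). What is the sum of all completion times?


Since all jobs arrive at t=0, SRPT equals SPT ordering.
SPT order: [3, 7, 13]
Completion times:
  Job 1: p=3, C=3
  Job 2: p=7, C=10
  Job 3: p=13, C=23
Total completion time = 3 + 10 + 23 = 36

36


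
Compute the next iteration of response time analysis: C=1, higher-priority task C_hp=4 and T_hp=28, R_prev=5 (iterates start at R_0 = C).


R_next = C + ceil(R_prev / T_hp) * C_hp
ceil(5 / 28) = ceil(0.1786) = 1
Interference = 1 * 4 = 4
R_next = 1 + 4 = 5
R_next = R_prev, so the iteration has converged (response time = 5).

5


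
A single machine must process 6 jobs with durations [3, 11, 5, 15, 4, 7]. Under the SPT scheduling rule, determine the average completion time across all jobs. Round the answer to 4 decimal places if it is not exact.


Sort jobs by processing time (SPT order): [3, 4, 5, 7, 11, 15]
Compute completion times sequentially:
  Job 1: processing = 3, completes at 3
  Job 2: processing = 4, completes at 7
  Job 3: processing = 5, completes at 12
  Job 4: processing = 7, completes at 19
  Job 5: processing = 11, completes at 30
  Job 6: processing = 15, completes at 45
Sum of completion times = 116
Average completion time = 116/6 = 19.3333

19.3333


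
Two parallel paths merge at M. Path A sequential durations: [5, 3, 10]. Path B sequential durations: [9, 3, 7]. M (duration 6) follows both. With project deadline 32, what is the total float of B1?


Forward pass: ES(B1) = sum of predecessors on chain B = 0
EF = ES + duration = 0 + 9 = 9
Backward pass: LF(M) = deadline = 32; LS(M) = 32 - 6 = 26
LF(B1) = LS(M) - sum(successors on chain B) = 26 - 10 = 16
LS = LF - duration = 16 - 9 = 7
Total float = LS - ES = 7 - 0 = 7

7


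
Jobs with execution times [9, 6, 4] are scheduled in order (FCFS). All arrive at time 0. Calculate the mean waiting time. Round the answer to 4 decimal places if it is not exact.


FCFS order (as given): [9, 6, 4]
Waiting times:
  Job 1: wait = 0
  Job 2: wait = 9
  Job 3: wait = 15
Sum of waiting times = 24
Average waiting time = 24/3 = 8.0

8.0


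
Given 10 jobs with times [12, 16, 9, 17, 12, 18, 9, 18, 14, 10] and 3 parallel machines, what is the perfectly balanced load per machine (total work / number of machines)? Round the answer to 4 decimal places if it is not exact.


Total processing time = 12 + 16 + 9 + 17 + 12 + 18 + 9 + 18 + 14 + 10 = 135
Number of machines = 3
Ideal balanced load = 135 / 3 = 45.0

45.0


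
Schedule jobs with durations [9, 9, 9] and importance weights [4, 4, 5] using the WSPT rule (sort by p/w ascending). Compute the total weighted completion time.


Compute p/w ratios and sort ascending (WSPT): [(9, 5), (9, 4), (9, 4)]
Compute weighted completion times:
  Job (p=9,w=5): C=9, w*C=5*9=45
  Job (p=9,w=4): C=18, w*C=4*18=72
  Job (p=9,w=4): C=27, w*C=4*27=108
Total weighted completion time = 225

225


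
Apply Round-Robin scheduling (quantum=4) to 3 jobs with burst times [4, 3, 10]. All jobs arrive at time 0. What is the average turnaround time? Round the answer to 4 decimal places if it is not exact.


Time quantum = 4
Execution trace:
  J1 runs 4 units, time = 4
  J2 runs 3 units, time = 7
  J3 runs 4 units, time = 11
  J3 runs 4 units, time = 15
  J3 runs 2 units, time = 17
Finish times: [4, 7, 17]
Average turnaround = 28/3 = 9.3333

9.3333


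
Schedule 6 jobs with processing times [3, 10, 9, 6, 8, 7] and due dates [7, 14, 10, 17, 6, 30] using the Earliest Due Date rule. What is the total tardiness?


Sort by due date (EDD order): [(8, 6), (3, 7), (9, 10), (10, 14), (6, 17), (7, 30)]
Compute completion times and tardiness:
  Job 1: p=8, d=6, C=8, tardiness=max(0,8-6)=2
  Job 2: p=3, d=7, C=11, tardiness=max(0,11-7)=4
  Job 3: p=9, d=10, C=20, tardiness=max(0,20-10)=10
  Job 4: p=10, d=14, C=30, tardiness=max(0,30-14)=16
  Job 5: p=6, d=17, C=36, tardiness=max(0,36-17)=19
  Job 6: p=7, d=30, C=43, tardiness=max(0,43-30)=13
Total tardiness = 64

64


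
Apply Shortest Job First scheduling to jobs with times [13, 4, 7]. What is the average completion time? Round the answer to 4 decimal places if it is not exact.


SJF order (ascending): [4, 7, 13]
Completion times:
  Job 1: burst=4, C=4
  Job 2: burst=7, C=11
  Job 3: burst=13, C=24
Average completion = 39/3 = 13.0

13.0


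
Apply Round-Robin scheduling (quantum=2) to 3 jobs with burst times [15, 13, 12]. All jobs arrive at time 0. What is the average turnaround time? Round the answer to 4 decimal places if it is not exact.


Time quantum = 2
Execution trace:
  J1 runs 2 units, time = 2
  J2 runs 2 units, time = 4
  J3 runs 2 units, time = 6
  J1 runs 2 units, time = 8
  J2 runs 2 units, time = 10
  J3 runs 2 units, time = 12
  J1 runs 2 units, time = 14
  J2 runs 2 units, time = 16
  J3 runs 2 units, time = 18
  J1 runs 2 units, time = 20
  J2 runs 2 units, time = 22
  J3 runs 2 units, time = 24
  J1 runs 2 units, time = 26
  J2 runs 2 units, time = 28
  J3 runs 2 units, time = 30
  J1 runs 2 units, time = 32
  J2 runs 2 units, time = 34
  J3 runs 2 units, time = 36
  J1 runs 2 units, time = 38
  J2 runs 1 units, time = 39
  J1 runs 1 units, time = 40
Finish times: [40, 39, 36]
Average turnaround = 115/3 = 38.3333

38.3333


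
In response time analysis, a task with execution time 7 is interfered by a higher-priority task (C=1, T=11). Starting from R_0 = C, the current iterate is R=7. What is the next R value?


R_next = C + ceil(R_prev / T_hp) * C_hp
ceil(7 / 11) = ceil(0.6364) = 1
Interference = 1 * 1 = 1
R_next = 7 + 1 = 8

8


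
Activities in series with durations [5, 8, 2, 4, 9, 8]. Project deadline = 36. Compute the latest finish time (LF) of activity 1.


LF(activity 1) = deadline - sum of successor durations
Successors: activities 2 through 6 with durations [8, 2, 4, 9, 8]
Sum of successor durations = 31
LF = 36 - 31 = 5

5


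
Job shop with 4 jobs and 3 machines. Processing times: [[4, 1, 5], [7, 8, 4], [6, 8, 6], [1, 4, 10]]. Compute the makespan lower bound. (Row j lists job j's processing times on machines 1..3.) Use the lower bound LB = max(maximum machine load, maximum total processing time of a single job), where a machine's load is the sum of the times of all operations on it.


Machine loads:
  Machine 1: 4 + 7 + 6 + 1 = 18
  Machine 2: 1 + 8 + 8 + 4 = 21
  Machine 3: 5 + 4 + 6 + 10 = 25
Max machine load = 25
Job totals:
  Job 1: 10
  Job 2: 19
  Job 3: 20
  Job 4: 15
Max job total = 20
Lower bound = max(25, 20) = 25

25


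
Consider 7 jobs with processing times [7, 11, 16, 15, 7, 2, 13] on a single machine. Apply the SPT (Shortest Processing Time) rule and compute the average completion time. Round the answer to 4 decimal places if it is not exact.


Sort jobs by processing time (SPT order): [2, 7, 7, 11, 13, 15, 16]
Compute completion times sequentially:
  Job 1: processing = 2, completes at 2
  Job 2: processing = 7, completes at 9
  Job 3: processing = 7, completes at 16
  Job 4: processing = 11, completes at 27
  Job 5: processing = 13, completes at 40
  Job 6: processing = 15, completes at 55
  Job 7: processing = 16, completes at 71
Sum of completion times = 220
Average completion time = 220/7 = 31.4286

31.4286


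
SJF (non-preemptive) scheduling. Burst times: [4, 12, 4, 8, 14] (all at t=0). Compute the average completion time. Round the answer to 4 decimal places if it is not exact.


SJF order (ascending): [4, 4, 8, 12, 14]
Completion times:
  Job 1: burst=4, C=4
  Job 2: burst=4, C=8
  Job 3: burst=8, C=16
  Job 4: burst=12, C=28
  Job 5: burst=14, C=42
Average completion = 98/5 = 19.6

19.6


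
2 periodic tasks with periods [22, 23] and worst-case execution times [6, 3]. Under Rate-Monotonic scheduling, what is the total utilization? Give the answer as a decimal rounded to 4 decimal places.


Compute individual utilizations (exact fractions):
  Task 1: C/T = 6/22 = 3/11 (approx. 0.2727)
  Task 2: C/T = 3/23 (approx. 0.1304)
Total utilization U = 3/11 + 3/23 = 102/253
Rounded to 4 decimal places: U = 0.4032
RM (Liu & Layland) bound for 2 tasks = 0.828427; compare with U = 102/253 (approx. 0.403162)
U <= bound, so schedulable by RM sufficient condition.

0.4032


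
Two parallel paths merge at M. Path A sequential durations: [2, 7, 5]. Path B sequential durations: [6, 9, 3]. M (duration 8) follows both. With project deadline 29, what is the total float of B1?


Forward pass: ES(B1) = sum of predecessors on chain B = 0
EF = ES + duration = 0 + 6 = 6
Backward pass: LF(M) = deadline = 29; LS(M) = 29 - 8 = 21
LF(B1) = LS(M) - sum(successors on chain B) = 21 - 12 = 9
LS = LF - duration = 9 - 6 = 3
Total float = LS - ES = 3 - 0 = 3

3


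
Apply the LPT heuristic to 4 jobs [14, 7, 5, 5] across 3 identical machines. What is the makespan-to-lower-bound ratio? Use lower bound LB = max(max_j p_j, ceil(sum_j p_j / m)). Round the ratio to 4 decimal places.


LPT order: [14, 7, 5, 5]
Machine loads after assignment: [14, 7, 10]
LPT makespan = 14
Lower bound = max(max_job, ceil(total/3)) = max(14, 11) = 14
Ratio = 14 / 14 = 1.0

1.0


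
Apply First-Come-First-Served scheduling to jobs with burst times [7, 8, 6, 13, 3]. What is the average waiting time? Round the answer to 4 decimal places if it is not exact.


FCFS order (as given): [7, 8, 6, 13, 3]
Waiting times:
  Job 1: wait = 0
  Job 2: wait = 7
  Job 3: wait = 15
  Job 4: wait = 21
  Job 5: wait = 34
Sum of waiting times = 77
Average waiting time = 77/5 = 15.4

15.4


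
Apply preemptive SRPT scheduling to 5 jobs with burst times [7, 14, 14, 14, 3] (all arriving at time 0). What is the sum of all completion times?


Since all jobs arrive at t=0, SRPT equals SPT ordering.
SPT order: [3, 7, 14, 14, 14]
Completion times:
  Job 1: p=3, C=3
  Job 2: p=7, C=10
  Job 3: p=14, C=24
  Job 4: p=14, C=38
  Job 5: p=14, C=52
Total completion time = 3 + 10 + 24 + 38 + 52 = 127

127


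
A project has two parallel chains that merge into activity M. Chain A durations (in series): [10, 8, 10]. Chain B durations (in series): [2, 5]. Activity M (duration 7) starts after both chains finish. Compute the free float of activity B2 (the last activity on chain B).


ES(B2) = sum of predecessors on chain B = 2
EF(B2) = ES + duration = 2 + 5 = 7
Successor of B2 is M. ES(M) = max(sum(A), sum(B)) = max(28, 7) = 28
Free float = ES(successor) - EF(current) = 28 - 7 = 21

21


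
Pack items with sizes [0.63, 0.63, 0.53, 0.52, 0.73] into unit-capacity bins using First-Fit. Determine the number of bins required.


Place items sequentially using First-Fit:
  Item 0.63 -> new Bin 1
  Item 0.63 -> new Bin 2
  Item 0.53 -> new Bin 3
  Item 0.52 -> new Bin 4
  Item 0.73 -> new Bin 5
Total bins used = 5

5


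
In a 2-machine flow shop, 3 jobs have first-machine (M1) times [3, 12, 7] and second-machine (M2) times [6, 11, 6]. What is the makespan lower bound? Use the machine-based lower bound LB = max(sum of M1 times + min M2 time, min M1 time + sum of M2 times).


LB1 = sum(M1 times) + min(M2 times) = 22 + 6 = 28
LB2 = min(M1 times) + sum(M2 times) = 3 + 23 = 26
Lower bound = max(LB1, LB2) = max(28, 26) = 28

28


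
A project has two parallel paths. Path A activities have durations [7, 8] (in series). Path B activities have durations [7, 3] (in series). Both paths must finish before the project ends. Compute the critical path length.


Path A total = 7 + 8 = 15
Path B total = 7 + 3 = 10
Critical path = longest path = max(15, 10) = 15

15


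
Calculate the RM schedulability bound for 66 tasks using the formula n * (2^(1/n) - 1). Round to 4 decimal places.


Compute 2^(1/66) = 1.0105575720
Subtract 1: 1.0105575720 - 1 = 0.0105575720
Multiply by n: 66 * 0.0105575720 = 0.6967997520
Round to 4 dp: 0.6968

0.6968


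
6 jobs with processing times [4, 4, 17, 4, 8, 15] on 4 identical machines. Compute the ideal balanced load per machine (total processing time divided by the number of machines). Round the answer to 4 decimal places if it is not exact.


Total processing time = 4 + 4 + 17 + 4 + 8 + 15 = 52
Number of machines = 4
Ideal balanced load = 52 / 4 = 13.0

13.0


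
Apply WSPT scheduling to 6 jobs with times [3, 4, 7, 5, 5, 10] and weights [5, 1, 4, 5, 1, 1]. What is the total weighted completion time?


Compute p/w ratios and sort ascending (WSPT): [(3, 5), (5, 5), (7, 4), (4, 1), (5, 1), (10, 1)]
Compute weighted completion times:
  Job (p=3,w=5): C=3, w*C=5*3=15
  Job (p=5,w=5): C=8, w*C=5*8=40
  Job (p=7,w=4): C=15, w*C=4*15=60
  Job (p=4,w=1): C=19, w*C=1*19=19
  Job (p=5,w=1): C=24, w*C=1*24=24
  Job (p=10,w=1): C=34, w*C=1*34=34
Total weighted completion time = 192

192


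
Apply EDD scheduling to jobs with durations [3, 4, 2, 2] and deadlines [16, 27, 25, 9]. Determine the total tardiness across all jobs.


Sort by due date (EDD order): [(2, 9), (3, 16), (2, 25), (4, 27)]
Compute completion times and tardiness:
  Job 1: p=2, d=9, C=2, tardiness=max(0,2-9)=0
  Job 2: p=3, d=16, C=5, tardiness=max(0,5-16)=0
  Job 3: p=2, d=25, C=7, tardiness=max(0,7-25)=0
  Job 4: p=4, d=27, C=11, tardiness=max(0,11-27)=0
Total tardiness = 0

0


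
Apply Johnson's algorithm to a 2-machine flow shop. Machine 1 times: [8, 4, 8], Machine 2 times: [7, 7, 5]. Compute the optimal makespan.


Apply Johnson's rule:
  Group 1 (a <= b): [(2, 4, 7)]
  Group 2 (a > b): [(1, 8, 7), (3, 8, 5)]
Optimal job order: [2, 1, 3]
Schedule:
  Job 2: M1 done at 4, M2 done at 11
  Job 1: M1 done at 12, M2 done at 19
  Job 3: M1 done at 20, M2 done at 25
Makespan = 25

25


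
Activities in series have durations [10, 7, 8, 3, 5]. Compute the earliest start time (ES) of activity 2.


Activity 2 starts after activities 1 through 1 complete.
Predecessor durations: [10]
ES = 10 = 10

10


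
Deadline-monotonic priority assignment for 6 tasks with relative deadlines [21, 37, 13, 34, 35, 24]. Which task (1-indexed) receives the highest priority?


Sort tasks by relative deadline (ascending):
  Task 3: deadline = 13
  Task 1: deadline = 21
  Task 6: deadline = 24
  Task 4: deadline = 34
  Task 5: deadline = 35
  Task 2: deadline = 37
Priority order (highest first): [3, 1, 6, 4, 5, 2]
Highest priority task = 3

3


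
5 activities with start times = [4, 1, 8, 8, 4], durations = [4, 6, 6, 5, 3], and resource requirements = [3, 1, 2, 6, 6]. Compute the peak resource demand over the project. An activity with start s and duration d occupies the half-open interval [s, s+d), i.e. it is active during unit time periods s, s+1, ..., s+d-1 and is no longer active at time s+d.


Each activity i is active on [start_i, start_i + duration_i).
Compute total resource usage per time slot:
  t=0: active resources = [], total = 0
  t=1: active resources = [1], total = 1
  t=2: active resources = [1], total = 1
  t=3: active resources = [1], total = 1
  t=4: active resources = [3, 1, 6], total = 10
  t=5: active resources = [3, 1, 6], total = 10
  t=6: active resources = [3, 1, 6], total = 10
  t=7: active resources = [3], total = 3
  t=8: active resources = [2, 6], total = 8
  t=9: active resources = [2, 6], total = 8
  t=10: active resources = [2, 6], total = 8
  t=11: active resources = [2, 6], total = 8
  t=12: active resources = [2, 6], total = 8
  t=13: active resources = [2], total = 2
Peak resource demand = 10

10


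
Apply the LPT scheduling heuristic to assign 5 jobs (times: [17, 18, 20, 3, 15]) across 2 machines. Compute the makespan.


Sort jobs in decreasing order (LPT): [20, 18, 17, 15, 3]
Assign each job to the least loaded machine:
  Machine 1: jobs [20, 15, 3], load = 38
  Machine 2: jobs [18, 17], load = 35
Makespan = max load = 38

38


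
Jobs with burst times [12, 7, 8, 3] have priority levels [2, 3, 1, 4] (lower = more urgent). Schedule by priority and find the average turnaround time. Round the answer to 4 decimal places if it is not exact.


Sort by priority (ascending = highest first):
Order: [(1, 8), (2, 12), (3, 7), (4, 3)]
Completion times:
  Priority 1, burst=8, C=8
  Priority 2, burst=12, C=20
  Priority 3, burst=7, C=27
  Priority 4, burst=3, C=30
Average turnaround = 85/4 = 21.25

21.25


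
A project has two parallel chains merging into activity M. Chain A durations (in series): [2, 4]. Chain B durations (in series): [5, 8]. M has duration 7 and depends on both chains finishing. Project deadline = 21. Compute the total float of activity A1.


Forward pass: ES(A1) = sum of predecessors on chain A = 0
EF = ES + duration = 0 + 2 = 2
Backward pass: LF(M) = deadline = 21; LS(M) = 21 - 7 = 14
LF(A1) = LS(M) - sum(successors on chain A) = 14 - 4 = 10
LS = LF - duration = 10 - 2 = 8
Total float = LS - ES = 8 - 0 = 8

8


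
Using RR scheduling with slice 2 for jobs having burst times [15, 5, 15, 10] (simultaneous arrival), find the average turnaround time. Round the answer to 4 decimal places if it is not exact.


Time quantum = 2
Execution trace:
  J1 runs 2 units, time = 2
  J2 runs 2 units, time = 4
  J3 runs 2 units, time = 6
  J4 runs 2 units, time = 8
  J1 runs 2 units, time = 10
  J2 runs 2 units, time = 12
  J3 runs 2 units, time = 14
  J4 runs 2 units, time = 16
  J1 runs 2 units, time = 18
  J2 runs 1 units, time = 19
  J3 runs 2 units, time = 21
  J4 runs 2 units, time = 23
  J1 runs 2 units, time = 25
  J3 runs 2 units, time = 27
  J4 runs 2 units, time = 29
  J1 runs 2 units, time = 31
  J3 runs 2 units, time = 33
  J4 runs 2 units, time = 35
  J1 runs 2 units, time = 37
  J3 runs 2 units, time = 39
  J1 runs 2 units, time = 41
  J3 runs 2 units, time = 43
  J1 runs 1 units, time = 44
  J3 runs 1 units, time = 45
Finish times: [44, 19, 45, 35]
Average turnaround = 143/4 = 35.75

35.75


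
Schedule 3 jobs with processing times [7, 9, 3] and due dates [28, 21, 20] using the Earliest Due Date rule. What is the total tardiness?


Sort by due date (EDD order): [(3, 20), (9, 21), (7, 28)]
Compute completion times and tardiness:
  Job 1: p=3, d=20, C=3, tardiness=max(0,3-20)=0
  Job 2: p=9, d=21, C=12, tardiness=max(0,12-21)=0
  Job 3: p=7, d=28, C=19, tardiness=max(0,19-28)=0
Total tardiness = 0

0


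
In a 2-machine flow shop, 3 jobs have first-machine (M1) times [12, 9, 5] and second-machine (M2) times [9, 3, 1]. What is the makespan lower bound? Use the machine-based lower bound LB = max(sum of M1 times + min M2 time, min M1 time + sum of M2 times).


LB1 = sum(M1 times) + min(M2 times) = 26 + 1 = 27
LB2 = min(M1 times) + sum(M2 times) = 5 + 13 = 18
Lower bound = max(LB1, LB2) = max(27, 18) = 27

27


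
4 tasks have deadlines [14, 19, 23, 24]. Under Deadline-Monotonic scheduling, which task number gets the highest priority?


Sort tasks by relative deadline (ascending):
  Task 1: deadline = 14
  Task 2: deadline = 19
  Task 3: deadline = 23
  Task 4: deadline = 24
Priority order (highest first): [1, 2, 3, 4]
Highest priority task = 1

1


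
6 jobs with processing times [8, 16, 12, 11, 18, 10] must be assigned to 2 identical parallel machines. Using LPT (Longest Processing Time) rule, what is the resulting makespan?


Sort jobs in decreasing order (LPT): [18, 16, 12, 11, 10, 8]
Assign each job to the least loaded machine:
  Machine 1: jobs [18, 11, 8], load = 37
  Machine 2: jobs [16, 12, 10], load = 38
Makespan = max load = 38

38


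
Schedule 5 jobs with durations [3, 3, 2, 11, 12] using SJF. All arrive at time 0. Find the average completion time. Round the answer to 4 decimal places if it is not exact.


SJF order (ascending): [2, 3, 3, 11, 12]
Completion times:
  Job 1: burst=2, C=2
  Job 2: burst=3, C=5
  Job 3: burst=3, C=8
  Job 4: burst=11, C=19
  Job 5: burst=12, C=31
Average completion = 65/5 = 13.0

13.0


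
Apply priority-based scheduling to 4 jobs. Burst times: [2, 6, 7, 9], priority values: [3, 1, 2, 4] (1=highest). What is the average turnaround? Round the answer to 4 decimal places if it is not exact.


Sort by priority (ascending = highest first):
Order: [(1, 6), (2, 7), (3, 2), (4, 9)]
Completion times:
  Priority 1, burst=6, C=6
  Priority 2, burst=7, C=13
  Priority 3, burst=2, C=15
  Priority 4, burst=9, C=24
Average turnaround = 58/4 = 14.5

14.5


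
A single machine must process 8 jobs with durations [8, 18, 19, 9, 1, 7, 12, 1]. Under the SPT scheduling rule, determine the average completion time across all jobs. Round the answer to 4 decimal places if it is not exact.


Sort jobs by processing time (SPT order): [1, 1, 7, 8, 9, 12, 18, 19]
Compute completion times sequentially:
  Job 1: processing = 1, completes at 1
  Job 2: processing = 1, completes at 2
  Job 3: processing = 7, completes at 9
  Job 4: processing = 8, completes at 17
  Job 5: processing = 9, completes at 26
  Job 6: processing = 12, completes at 38
  Job 7: processing = 18, completes at 56
  Job 8: processing = 19, completes at 75
Sum of completion times = 224
Average completion time = 224/8 = 28.0

28.0


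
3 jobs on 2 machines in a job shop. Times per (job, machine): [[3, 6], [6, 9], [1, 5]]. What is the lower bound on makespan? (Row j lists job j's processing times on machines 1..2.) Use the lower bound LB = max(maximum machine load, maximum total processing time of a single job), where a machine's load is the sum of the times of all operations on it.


Machine loads:
  Machine 1: 3 + 6 + 1 = 10
  Machine 2: 6 + 9 + 5 = 20
Max machine load = 20
Job totals:
  Job 1: 9
  Job 2: 15
  Job 3: 6
Max job total = 15
Lower bound = max(20, 15) = 20

20


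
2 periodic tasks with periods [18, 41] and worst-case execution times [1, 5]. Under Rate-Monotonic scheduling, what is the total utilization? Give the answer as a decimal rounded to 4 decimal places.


Compute individual utilizations (exact fractions):
  Task 1: C/T = 1/18 (approx. 0.0556)
  Task 2: C/T = 5/41 (approx. 0.122)
Total utilization U = 1/18 + 5/41 = 131/738
Rounded to 4 decimal places: U = 0.1775
RM (Liu & Layland) bound for 2 tasks = 0.828427; compare with U = 131/738 (approx. 0.177507)
U <= bound, so schedulable by RM sufficient condition.

0.1775


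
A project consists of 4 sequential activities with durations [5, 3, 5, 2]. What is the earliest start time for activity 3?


Activity 3 starts after activities 1 through 2 complete.
Predecessor durations: [5, 3]
ES = 5 + 3 = 8

8


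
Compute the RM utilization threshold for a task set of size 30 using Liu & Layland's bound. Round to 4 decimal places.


Compute 2^(1/30) = 1.0233738920
Subtract 1: 1.0233738920 - 1 = 0.0233738920
Multiply by n: 30 * 0.0233738920 = 0.7012167600
Round to 4 dp: 0.7012

0.7012


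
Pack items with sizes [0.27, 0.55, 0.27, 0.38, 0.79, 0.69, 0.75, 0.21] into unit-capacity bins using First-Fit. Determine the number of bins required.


Place items sequentially using First-Fit:
  Item 0.27 -> new Bin 1
  Item 0.55 -> Bin 1 (now 0.82)
  Item 0.27 -> new Bin 2
  Item 0.38 -> Bin 2 (now 0.65)
  Item 0.79 -> new Bin 3
  Item 0.69 -> new Bin 4
  Item 0.75 -> new Bin 5
  Item 0.21 -> Bin 2 (now 0.86)
Total bins used = 5

5


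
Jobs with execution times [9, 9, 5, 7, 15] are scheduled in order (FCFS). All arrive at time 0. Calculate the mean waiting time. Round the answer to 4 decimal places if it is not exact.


FCFS order (as given): [9, 9, 5, 7, 15]
Waiting times:
  Job 1: wait = 0
  Job 2: wait = 9
  Job 3: wait = 18
  Job 4: wait = 23
  Job 5: wait = 30
Sum of waiting times = 80
Average waiting time = 80/5 = 16.0

16.0


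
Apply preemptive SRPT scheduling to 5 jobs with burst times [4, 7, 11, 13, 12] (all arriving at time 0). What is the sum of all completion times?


Since all jobs arrive at t=0, SRPT equals SPT ordering.
SPT order: [4, 7, 11, 12, 13]
Completion times:
  Job 1: p=4, C=4
  Job 2: p=7, C=11
  Job 3: p=11, C=22
  Job 4: p=12, C=34
  Job 5: p=13, C=47
Total completion time = 4 + 11 + 22 + 34 + 47 = 118

118


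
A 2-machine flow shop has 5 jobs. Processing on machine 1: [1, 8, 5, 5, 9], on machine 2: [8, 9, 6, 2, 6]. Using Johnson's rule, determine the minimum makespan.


Apply Johnson's rule:
  Group 1 (a <= b): [(1, 1, 8), (3, 5, 6), (2, 8, 9)]
  Group 2 (a > b): [(5, 9, 6), (4, 5, 2)]
Optimal job order: [1, 3, 2, 5, 4]
Schedule:
  Job 1: M1 done at 1, M2 done at 9
  Job 3: M1 done at 6, M2 done at 15
  Job 2: M1 done at 14, M2 done at 24
  Job 5: M1 done at 23, M2 done at 30
  Job 4: M1 done at 28, M2 done at 32
Makespan = 32

32


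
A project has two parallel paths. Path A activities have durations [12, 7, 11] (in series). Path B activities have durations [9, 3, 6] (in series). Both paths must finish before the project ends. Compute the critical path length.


Path A total = 12 + 7 + 11 = 30
Path B total = 9 + 3 + 6 = 18
Critical path = longest path = max(30, 18) = 30

30


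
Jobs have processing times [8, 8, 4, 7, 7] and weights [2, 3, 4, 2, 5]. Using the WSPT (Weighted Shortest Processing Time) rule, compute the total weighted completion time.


Compute p/w ratios and sort ascending (WSPT): [(4, 4), (7, 5), (8, 3), (7, 2), (8, 2)]
Compute weighted completion times:
  Job (p=4,w=4): C=4, w*C=4*4=16
  Job (p=7,w=5): C=11, w*C=5*11=55
  Job (p=8,w=3): C=19, w*C=3*19=57
  Job (p=7,w=2): C=26, w*C=2*26=52
  Job (p=8,w=2): C=34, w*C=2*34=68
Total weighted completion time = 248

248


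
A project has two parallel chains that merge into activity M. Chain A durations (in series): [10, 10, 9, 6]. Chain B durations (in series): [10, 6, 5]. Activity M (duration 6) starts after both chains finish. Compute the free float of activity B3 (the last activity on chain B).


ES(B3) = sum of predecessors on chain B = 16
EF(B3) = ES + duration = 16 + 5 = 21
Successor of B3 is M. ES(M) = max(sum(A), sum(B)) = max(35, 21) = 35
Free float = ES(successor) - EF(current) = 35 - 21 = 14

14


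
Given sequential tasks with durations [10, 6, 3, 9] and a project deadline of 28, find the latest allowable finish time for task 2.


LF(activity 2) = deadline - sum of successor durations
Successors: activities 3 through 4 with durations [3, 9]
Sum of successor durations = 12
LF = 28 - 12 = 16

16


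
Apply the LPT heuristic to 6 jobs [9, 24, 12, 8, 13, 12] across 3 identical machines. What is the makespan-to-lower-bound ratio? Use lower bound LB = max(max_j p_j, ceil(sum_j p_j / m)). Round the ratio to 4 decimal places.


LPT order: [24, 13, 12, 12, 9, 8]
Machine loads after assignment: [24, 30, 24]
LPT makespan = 30
Lower bound = max(max_job, ceil(total/3)) = max(24, 26) = 26
Ratio = 30 / 26 = 1.1538

1.1538


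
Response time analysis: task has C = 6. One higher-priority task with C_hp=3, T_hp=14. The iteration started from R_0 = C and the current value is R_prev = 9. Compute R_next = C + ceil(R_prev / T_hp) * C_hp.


R_next = C + ceil(R_prev / T_hp) * C_hp
ceil(9 / 14) = ceil(0.6429) = 1
Interference = 1 * 3 = 3
R_next = 6 + 3 = 9
R_next = R_prev, so the iteration has converged (response time = 9).

9


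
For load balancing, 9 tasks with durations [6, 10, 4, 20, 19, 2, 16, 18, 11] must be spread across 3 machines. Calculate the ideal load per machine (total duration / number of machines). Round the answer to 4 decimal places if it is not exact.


Total processing time = 6 + 10 + 4 + 20 + 19 + 2 + 16 + 18 + 11 = 106
Number of machines = 3
Ideal balanced load = 106 / 3 = 35.3333

35.3333


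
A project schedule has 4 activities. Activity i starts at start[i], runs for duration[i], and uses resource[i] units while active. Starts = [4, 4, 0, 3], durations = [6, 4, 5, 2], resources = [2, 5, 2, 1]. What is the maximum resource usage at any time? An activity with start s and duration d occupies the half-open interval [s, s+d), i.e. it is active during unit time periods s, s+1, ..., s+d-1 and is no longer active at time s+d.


Each activity i is active on [start_i, start_i + duration_i).
Compute total resource usage per time slot:
  t=0: active resources = [2], total = 2
  t=1: active resources = [2], total = 2
  t=2: active resources = [2], total = 2
  t=3: active resources = [2, 1], total = 3
  t=4: active resources = [2, 5, 2, 1], total = 10
  t=5: active resources = [2, 5], total = 7
  t=6: active resources = [2, 5], total = 7
  t=7: active resources = [2, 5], total = 7
  t=8: active resources = [2], total = 2
  t=9: active resources = [2], total = 2
Peak resource demand = 10

10
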